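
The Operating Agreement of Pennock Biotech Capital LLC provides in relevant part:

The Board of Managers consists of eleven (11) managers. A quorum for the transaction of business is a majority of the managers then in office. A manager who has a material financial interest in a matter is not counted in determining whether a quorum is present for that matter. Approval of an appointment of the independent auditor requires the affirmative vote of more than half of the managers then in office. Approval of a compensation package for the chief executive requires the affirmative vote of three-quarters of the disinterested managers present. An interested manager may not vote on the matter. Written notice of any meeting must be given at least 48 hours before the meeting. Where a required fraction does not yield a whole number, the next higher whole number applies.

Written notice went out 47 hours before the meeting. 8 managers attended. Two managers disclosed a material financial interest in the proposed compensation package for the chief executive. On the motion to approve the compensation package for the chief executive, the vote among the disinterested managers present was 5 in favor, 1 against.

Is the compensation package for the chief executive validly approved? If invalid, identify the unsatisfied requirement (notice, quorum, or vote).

Invalid — notice requirement not satisfied.

Notice: 47 hours given; 48 required (47 < 48). Not satisfied.
Quorum: 8 present, but the 2 interested managers do not count, leaving 6. Quorum is 6. Satisfied.
Vote: the compensation package for the chief executive requires three-fourths of the disinterested managers present (8 − 2 = 6). 3/4 of 6 = 4.50, rounded up to 5, so 5 affirmative votes are needed; 5 voted in favor. Satisfied.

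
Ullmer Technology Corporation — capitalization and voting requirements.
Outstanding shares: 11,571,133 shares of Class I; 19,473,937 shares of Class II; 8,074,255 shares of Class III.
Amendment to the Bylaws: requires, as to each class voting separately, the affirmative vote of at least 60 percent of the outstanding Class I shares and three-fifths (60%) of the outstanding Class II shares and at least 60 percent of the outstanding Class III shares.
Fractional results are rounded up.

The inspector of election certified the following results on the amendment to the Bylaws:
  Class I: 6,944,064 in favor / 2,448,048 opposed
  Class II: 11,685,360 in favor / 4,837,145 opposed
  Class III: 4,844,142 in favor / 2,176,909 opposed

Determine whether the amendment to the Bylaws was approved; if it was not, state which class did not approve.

Not approved — the Class III shares did not give the required vote.

Class I: 3/5 of 11571133 = 6942679.80, rounded up to 6942680; 6,942,680 required, 6,944,064 in favor — approved.
Class II: 3/5 of 19473937 = 11684362.20, rounded up to 11684363; 11,684,363 required, 11,685,360 in favor — approved.
Class III: 3/5 of 8074255 = 4844553; 4,844,553 required, 4,844,142 in favor — not approved.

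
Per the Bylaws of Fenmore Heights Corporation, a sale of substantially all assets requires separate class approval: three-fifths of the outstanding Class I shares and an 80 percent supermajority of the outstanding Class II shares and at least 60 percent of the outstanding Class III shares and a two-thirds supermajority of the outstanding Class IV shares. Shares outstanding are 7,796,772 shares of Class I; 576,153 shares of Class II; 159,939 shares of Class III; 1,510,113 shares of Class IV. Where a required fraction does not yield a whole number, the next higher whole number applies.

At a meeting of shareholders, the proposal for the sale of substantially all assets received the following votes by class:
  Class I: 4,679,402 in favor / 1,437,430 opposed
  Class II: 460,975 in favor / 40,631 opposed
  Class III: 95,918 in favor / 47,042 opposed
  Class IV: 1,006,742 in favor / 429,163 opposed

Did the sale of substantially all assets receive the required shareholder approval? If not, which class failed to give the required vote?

Not approved — the Class III shares did not give the required vote.

Class I: 3/5 of 7796772 = 4678063.20, rounded up to 4678064; 4,678,064 required, 4,679,402 in favor — approved.
Class II: 4/5 of 576153 = 460922.40, rounded up to 460923; 460,923 required, 460,975 in favor — approved.
Class III: 3/5 of 159939 = 95963.40, rounded up to 95964; 95,964 required, 95,918 in favor — not approved.
Class IV: 2/3 of 1510113 = 1006742; 1,006,742 required, 1,006,742 in favor — approved.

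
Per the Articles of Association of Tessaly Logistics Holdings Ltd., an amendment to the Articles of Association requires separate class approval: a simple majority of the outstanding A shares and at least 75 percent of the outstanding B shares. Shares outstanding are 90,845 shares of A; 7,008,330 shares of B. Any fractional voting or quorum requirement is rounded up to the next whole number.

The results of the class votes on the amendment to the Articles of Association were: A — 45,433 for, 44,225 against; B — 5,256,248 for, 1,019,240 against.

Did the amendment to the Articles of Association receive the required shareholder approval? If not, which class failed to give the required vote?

Approved — every class gave the required vote.

A: a majority of 90845 is 45423; 45,423 required, 45,433 in favor — approved.
B: 3/4 of 7008330 = 5256247.50, rounded up to 5256248; 5,256,248 required, 5,256,248 in favor — approved.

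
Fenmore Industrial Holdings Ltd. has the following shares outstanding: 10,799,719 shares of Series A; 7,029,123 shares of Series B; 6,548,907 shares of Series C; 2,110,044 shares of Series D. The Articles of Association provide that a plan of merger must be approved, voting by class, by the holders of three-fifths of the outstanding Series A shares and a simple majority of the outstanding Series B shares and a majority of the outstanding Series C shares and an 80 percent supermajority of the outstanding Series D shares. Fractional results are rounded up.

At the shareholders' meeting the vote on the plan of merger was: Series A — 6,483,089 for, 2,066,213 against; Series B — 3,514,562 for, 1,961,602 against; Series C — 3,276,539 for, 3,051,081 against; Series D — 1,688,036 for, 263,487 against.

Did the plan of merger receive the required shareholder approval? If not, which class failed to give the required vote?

Approved — every class gave the required vote.

Series A: 3/5 of 10799719 = 6479831.40, rounded up to 6479832; 6,479,832 required, 6,483,089 in favor — approved.
Series B: a majority of 7029123 is 3514562; 3,514,562 required, 3,514,562 in favor — approved.
Series C: a majority of 6548907 is 3274454; 3,274,454 required, 3,276,539 in favor — approved.
Series D: 4/5 of 2110044 = 1688035.20, rounded up to 1688036; 1,688,036 required, 1,688,036 in favor — approved.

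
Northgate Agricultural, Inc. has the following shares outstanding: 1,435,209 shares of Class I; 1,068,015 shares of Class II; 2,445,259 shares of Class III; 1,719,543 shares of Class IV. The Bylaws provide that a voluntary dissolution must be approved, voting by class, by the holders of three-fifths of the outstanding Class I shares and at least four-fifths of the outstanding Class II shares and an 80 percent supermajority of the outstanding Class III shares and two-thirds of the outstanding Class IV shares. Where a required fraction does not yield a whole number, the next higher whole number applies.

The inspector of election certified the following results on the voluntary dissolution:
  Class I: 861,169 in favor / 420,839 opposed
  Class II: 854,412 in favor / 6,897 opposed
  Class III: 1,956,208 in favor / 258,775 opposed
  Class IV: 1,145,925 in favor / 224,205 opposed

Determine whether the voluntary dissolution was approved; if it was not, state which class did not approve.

Class I: 3/5 of 1435209 = 861125.40, rounded up to 861126; 861,126 required, 861,169 in favor — approved.
Class II: 4/5 of 1068015 = 854412; 854,412 required, 854,412 in favor — approved.
Class III: 4/5 of 2445259 = 1956207.20, rounded up to 1956208; 1,956,208 required, 1,956,208 in favor — approved.
Class IV: 2/3 of 1719543 = 1146362; 1,146,362 required, 1,145,925 in favor — not approved.

Not approved — the Class IV shares did not give the required vote.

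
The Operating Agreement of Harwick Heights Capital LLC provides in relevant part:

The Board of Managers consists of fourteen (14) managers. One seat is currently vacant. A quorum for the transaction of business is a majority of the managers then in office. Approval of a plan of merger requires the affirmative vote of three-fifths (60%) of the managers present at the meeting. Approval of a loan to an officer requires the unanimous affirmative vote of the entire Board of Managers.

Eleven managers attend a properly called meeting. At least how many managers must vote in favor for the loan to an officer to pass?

14

The loan to an officer requires the unanimous vote of the entire Board of Managers (14).
Unanimous means all 14.
(Only 11 can vote, so the loan to an officer cannot pass at this meeting, but the required vote is still 14.)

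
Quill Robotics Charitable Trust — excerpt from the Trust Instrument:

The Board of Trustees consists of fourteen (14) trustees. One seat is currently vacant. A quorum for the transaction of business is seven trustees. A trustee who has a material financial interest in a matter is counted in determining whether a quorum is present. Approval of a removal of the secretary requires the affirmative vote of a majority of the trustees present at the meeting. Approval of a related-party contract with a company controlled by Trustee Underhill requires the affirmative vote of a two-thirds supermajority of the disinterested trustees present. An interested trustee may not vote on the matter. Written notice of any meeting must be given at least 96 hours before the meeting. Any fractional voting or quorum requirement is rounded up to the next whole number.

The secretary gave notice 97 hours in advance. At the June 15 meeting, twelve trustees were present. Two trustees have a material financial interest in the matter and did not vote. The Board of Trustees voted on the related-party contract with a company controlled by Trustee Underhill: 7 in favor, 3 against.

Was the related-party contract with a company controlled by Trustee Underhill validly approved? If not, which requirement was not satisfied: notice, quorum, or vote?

Notice: 97 hours given; 96 required (97 ≥ 96). Satisfied.
Quorum: 12 present (interested trustees count toward quorum); quorum is 7. Satisfied.
Vote: the related-party contract with a company controlled by Trustee Underhill requires two-thirds of the disinterested trustees present (12 − 2 = 10). 2/3 of 10 = 6.67, rounded up to 7, so 7 affirmative votes are needed; 7 voted in favor. Satisfied.

Valid — all requirements satisfied.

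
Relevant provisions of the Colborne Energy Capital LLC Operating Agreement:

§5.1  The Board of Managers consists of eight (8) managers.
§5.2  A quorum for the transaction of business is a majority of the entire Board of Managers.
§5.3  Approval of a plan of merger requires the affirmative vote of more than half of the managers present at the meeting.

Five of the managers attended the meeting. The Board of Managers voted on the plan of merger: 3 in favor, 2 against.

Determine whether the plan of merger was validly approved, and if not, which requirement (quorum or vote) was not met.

Quorum: 5 present; quorum is 5. Satisfied.
Vote: the plan of merger requires a majority of the managers present (5). A majority of 5 is 3, so 3 affirmative votes are needed; 3 voted in favor. Satisfied.

Valid — all requirements satisfied.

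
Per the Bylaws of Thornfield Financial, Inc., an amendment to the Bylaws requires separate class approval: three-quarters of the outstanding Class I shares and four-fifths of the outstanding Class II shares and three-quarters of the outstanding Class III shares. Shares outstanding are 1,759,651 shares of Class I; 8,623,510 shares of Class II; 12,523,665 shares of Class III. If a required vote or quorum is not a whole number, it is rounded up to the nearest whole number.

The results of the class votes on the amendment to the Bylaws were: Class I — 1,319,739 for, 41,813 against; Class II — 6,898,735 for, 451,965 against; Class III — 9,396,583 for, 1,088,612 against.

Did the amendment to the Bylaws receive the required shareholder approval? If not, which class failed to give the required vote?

Class I: 3/4 of 1759651 = 1319738.25, rounded up to 1319739; 1,319,739 required, 1,319,739 in favor — approved.
Class II: 4/5 of 8623510 = 6898808; 6,898,808 required, 6,898,735 in favor — not approved.
Class III: 3/4 of 12523665 = 9392748.75, rounded up to 9392749; 9,392,749 required, 9,396,583 in favor — approved.

Not approved — the Class II shares did not give the required vote.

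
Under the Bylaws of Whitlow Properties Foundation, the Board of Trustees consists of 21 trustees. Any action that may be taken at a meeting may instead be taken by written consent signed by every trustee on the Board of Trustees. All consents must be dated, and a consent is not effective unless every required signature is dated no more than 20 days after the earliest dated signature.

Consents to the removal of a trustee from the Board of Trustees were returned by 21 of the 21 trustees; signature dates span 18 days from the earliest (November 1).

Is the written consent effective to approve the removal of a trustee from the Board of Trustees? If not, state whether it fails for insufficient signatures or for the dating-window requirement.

Effective — both the signature and dating-window requirements are satisfied.

Signatures required: every one of 21 — unanimous means all 21, so 21 needed; 21 signed. Sufficient.
Dating window: the latest signature is 18 days after the earliest; the limit is 20 days. Within the window.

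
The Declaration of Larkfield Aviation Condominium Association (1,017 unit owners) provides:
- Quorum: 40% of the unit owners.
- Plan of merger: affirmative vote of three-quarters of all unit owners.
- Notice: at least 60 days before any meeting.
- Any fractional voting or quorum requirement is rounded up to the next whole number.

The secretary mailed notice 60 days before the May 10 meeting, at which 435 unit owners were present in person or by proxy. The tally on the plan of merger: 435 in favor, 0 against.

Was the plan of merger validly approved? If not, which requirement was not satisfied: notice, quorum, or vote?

Notice: 60 days given; 60 required. Satisfied.
Quorum: 40% of 1,017 = 406.80, rounded up to 407; 435 present. Satisfied.
Vote: requires three-fourths of all unit owners (1,017); 3/4 of 1017 = 762.75, rounded up to 763, so 763 needed; 435 in favor. Not satisfied.

Invalid — vote requirement not satisfied.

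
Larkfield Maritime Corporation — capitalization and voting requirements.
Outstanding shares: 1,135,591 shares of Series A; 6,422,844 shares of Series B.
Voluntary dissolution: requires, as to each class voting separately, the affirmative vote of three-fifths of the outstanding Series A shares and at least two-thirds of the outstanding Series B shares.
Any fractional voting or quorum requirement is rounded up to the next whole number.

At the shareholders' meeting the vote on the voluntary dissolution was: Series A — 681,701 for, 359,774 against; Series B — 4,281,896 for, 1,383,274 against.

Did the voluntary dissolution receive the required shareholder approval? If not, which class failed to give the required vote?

Series A: 3/5 of 1135591 = 681354.60, rounded up to 681355; 681,355 required, 681,701 in favor — approved.
Series B: 2/3 of 6422844 = 4281896; 4,281,896 required, 4,281,896 in favor — approved.

Approved — every class gave the required vote.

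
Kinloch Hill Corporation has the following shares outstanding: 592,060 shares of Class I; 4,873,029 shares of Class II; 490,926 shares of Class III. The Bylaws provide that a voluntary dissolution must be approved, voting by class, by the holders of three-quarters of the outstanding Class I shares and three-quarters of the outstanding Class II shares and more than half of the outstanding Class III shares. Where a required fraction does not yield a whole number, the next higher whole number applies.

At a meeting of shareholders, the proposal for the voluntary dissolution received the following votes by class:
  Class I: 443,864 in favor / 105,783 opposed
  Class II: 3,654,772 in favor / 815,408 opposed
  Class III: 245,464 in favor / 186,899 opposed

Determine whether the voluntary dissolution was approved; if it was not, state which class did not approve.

Not approved — the Class I shares did not give the required vote.

Class I: 3/4 of 592060 = 444045; 444,045 required, 443,864 in favor — not approved.
Class II: 3/4 of 4873029 = 3654771.75, rounded up to 3654772; 3,654,772 required, 3,654,772 in favor — approved.
Class III: a majority of 490926 is 245464; 245,464 required, 245,464 in favor — approved.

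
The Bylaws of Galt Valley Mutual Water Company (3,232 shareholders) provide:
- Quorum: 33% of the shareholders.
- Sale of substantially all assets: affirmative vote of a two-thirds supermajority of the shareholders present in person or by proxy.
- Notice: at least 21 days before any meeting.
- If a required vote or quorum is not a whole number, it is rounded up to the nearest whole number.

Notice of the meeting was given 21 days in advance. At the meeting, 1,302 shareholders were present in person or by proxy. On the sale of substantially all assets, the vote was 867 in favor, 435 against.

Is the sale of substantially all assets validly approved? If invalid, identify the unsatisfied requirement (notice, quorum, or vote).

Notice: 21 days given; 21 required. Satisfied.
Quorum: 33% of 3,232 = 1,066.56, rounded up to 1,067; 1,302 present. Satisfied.
Vote: requires two-thirds of those present (1,302); 2/3 of 1302 = 868, so 868 needed; 867 in favor. Not satisfied.

Invalid — vote requirement not satisfied.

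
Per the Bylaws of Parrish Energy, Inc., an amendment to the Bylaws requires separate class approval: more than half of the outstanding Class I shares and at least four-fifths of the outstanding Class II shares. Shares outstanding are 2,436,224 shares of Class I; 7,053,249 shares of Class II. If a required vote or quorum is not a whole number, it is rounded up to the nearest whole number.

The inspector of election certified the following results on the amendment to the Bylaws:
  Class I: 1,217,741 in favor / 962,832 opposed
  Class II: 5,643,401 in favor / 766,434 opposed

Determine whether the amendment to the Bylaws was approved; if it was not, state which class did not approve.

Not approved — the Class I shares did not give the required vote.

Class I: a majority of 2436224 is 1218113; 1,218,113 required, 1,217,741 in favor — not approved.
Class II: 4/5 of 7053249 = 5642599.20, rounded up to 5642600; 5,642,600 required, 5,643,401 in favor — approved.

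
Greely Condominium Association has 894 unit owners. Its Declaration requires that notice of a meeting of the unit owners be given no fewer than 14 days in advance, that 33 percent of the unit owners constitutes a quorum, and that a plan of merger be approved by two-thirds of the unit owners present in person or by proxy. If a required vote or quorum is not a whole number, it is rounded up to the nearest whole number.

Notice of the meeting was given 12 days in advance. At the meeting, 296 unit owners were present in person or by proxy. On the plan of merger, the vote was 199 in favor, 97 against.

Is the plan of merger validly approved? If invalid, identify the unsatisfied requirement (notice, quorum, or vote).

Notice: 12 days given; 14 required. Not satisfied.
Quorum: 33% of 894 = 295.02, rounded up to 296; 296 present. Satisfied.
Vote: requires two-thirds of those present (296); 2/3 of 296 = 197.33, rounded up to 198, so 198 needed; 199 in favor. Satisfied.

Invalid — notice requirement not satisfied.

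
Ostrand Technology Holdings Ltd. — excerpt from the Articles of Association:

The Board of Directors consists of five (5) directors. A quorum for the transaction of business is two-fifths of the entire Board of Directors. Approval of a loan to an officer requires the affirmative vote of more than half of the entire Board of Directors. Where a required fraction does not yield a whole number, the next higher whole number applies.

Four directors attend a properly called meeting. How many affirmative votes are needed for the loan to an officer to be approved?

The loan to an officer requires a majority of the entire Board of Directors (5).
A majority of 5 is 3.

3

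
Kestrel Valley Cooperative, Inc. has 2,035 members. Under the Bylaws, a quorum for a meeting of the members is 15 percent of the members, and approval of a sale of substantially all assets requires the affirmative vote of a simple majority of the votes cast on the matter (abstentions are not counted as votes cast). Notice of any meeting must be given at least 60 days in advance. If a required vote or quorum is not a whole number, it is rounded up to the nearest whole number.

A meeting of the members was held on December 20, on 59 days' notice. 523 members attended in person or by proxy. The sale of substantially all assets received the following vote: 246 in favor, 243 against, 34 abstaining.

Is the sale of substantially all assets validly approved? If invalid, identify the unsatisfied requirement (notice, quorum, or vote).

Notice: 59 days given; 60 required. Not satisfied.
Quorum: 15% of 2,035 = 305.25, rounded up to 306; 523 present. Satisfied.
Vote: requires a majority of the votes cast (523 − 34 abstaining = 489); a majority of 489 is 245, so 245 needed; 246 in favor. Satisfied.

Invalid — notice requirement not satisfied.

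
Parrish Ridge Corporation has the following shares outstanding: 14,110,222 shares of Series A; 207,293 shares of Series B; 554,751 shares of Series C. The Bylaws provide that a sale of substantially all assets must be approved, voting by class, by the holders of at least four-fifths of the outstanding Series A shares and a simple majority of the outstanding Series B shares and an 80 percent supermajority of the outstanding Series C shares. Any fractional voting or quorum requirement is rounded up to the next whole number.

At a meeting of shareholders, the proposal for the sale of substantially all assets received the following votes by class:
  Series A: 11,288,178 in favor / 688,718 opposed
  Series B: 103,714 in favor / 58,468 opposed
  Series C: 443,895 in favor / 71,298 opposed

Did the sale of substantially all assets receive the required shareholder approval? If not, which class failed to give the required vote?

Approved — every class gave the required vote.

Series A: 4/5 of 14110222 = 11288177.60, rounded up to 11288178; 11,288,178 required, 11,288,178 in favor — approved.
Series B: a majority of 207293 is 103647; 103,647 required, 103,714 in favor — approved.
Series C: 4/5 of 554751 = 443800.80, rounded up to 443801; 443,801 required, 443,895 in favor — approved.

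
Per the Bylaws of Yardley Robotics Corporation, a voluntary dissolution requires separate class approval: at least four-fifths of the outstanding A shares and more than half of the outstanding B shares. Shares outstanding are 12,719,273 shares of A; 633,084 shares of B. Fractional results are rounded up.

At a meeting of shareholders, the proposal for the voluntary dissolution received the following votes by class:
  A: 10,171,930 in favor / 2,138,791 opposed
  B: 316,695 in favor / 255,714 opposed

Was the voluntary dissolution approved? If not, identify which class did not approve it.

A: 4/5 of 12719273 = 10175418.40, rounded up to 10175419; 10,175,419 required, 10,171,930 in favor — not approved.
B: a majority of 633084 is 316543; 316,543 required, 316,695 in favor — approved.

Not approved — the A shares did not give the required vote.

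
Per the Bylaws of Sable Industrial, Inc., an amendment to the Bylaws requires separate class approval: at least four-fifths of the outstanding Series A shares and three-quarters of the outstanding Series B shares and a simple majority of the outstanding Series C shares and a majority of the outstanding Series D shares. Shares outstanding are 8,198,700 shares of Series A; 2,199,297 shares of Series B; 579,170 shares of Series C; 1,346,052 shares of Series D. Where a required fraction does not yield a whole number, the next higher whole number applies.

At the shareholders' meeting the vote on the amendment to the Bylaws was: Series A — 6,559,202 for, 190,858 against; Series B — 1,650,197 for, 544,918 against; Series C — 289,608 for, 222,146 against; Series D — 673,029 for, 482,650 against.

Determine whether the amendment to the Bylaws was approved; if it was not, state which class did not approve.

Series A: 4/5 of 8198700 = 6558960; 6,558,960 required, 6,559,202 in favor — approved.
Series B: 3/4 of 2199297 = 1649472.75, rounded up to 1649473; 1,649,473 required, 1,650,197 in favor — approved.
Series C: a majority of 579170 is 289586; 289,586 required, 289,608 in favor — approved.
Series D: a majority of 1346052 is 673027; 673,027 required, 673,029 in favor — approved.

Approved — every class gave the required vote.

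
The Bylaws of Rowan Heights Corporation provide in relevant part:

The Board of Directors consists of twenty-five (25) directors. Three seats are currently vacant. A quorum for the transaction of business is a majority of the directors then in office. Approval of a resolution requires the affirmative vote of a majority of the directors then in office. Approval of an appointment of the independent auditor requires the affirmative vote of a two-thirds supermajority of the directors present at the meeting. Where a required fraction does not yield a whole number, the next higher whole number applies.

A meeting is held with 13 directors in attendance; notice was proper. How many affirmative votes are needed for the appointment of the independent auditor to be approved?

The appointment of the independent auditor requires two-thirds of the directors present (13).
2/3 of 13 = 8.67, rounded up to 9.

9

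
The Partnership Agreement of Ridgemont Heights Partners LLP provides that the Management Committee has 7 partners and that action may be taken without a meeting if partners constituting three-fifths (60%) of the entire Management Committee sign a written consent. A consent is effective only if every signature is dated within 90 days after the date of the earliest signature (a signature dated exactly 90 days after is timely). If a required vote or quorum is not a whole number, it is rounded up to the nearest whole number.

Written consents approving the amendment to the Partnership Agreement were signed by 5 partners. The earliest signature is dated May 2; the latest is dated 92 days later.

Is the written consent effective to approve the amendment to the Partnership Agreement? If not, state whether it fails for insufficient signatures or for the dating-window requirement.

Signatures required: three-fifths (60%) of 7 — 3/5 of 7 = 4.20, rounded up to 5, so 5 needed; 5 signed. Sufficient.
Dating window: the latest signature is 92 days after the earliest; the limit is 90 days. Outside the window.

Not effective — dating-window requirement not satisfied.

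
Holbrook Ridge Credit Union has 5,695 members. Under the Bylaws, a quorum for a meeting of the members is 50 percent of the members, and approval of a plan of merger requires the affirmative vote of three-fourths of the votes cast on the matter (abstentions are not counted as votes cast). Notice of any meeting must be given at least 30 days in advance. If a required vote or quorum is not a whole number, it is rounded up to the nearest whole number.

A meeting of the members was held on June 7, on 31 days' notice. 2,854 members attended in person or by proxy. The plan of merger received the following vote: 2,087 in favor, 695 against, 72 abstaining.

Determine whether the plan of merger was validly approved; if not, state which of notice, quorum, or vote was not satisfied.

Notice: 31 days given; 30 required. Satisfied.
Quorum: 50% of 5,695 = 2,847.50, rounded up to 2,848; 2,854 present. Satisfied.
Vote: requires three-fourths of the votes cast (2,854 − 72 abstaining = 2,782); 3/4 of 2782 = 2086.50, rounded up to 2087, so 2,087 needed; 2,087 in favor. Satisfied.

Valid — all requirements satisfied.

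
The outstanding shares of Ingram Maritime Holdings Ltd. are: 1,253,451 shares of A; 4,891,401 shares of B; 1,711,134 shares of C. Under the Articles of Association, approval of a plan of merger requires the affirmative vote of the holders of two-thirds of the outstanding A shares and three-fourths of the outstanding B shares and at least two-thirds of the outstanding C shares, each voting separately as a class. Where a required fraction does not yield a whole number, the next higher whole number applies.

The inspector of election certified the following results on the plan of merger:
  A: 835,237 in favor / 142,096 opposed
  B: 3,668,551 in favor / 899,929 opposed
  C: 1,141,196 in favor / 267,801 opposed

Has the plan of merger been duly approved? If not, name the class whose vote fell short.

A: 2/3 of 1253451 = 835634; 835,634 required, 835,237 in favor — not approved.
B: 3/4 of 4891401 = 3668550.75, rounded up to 3668551; 3,668,551 required, 3,668,551 in favor — approved.
C: 2/3 of 1711134 = 1140756; 1,140,756 required, 1,141,196 in favor — approved.

Not approved — the A shares did not give the required vote.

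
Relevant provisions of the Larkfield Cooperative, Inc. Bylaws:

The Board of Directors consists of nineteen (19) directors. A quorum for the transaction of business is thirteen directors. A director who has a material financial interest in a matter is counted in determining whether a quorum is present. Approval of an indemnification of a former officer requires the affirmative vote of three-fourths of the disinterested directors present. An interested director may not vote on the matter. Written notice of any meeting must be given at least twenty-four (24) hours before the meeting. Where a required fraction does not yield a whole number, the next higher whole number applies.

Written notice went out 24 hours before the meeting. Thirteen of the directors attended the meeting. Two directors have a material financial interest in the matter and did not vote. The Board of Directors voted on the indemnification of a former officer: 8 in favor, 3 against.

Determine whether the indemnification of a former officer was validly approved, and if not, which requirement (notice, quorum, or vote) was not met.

Notice: 24 hours given; 24 required (24 ≥ 24). Satisfied.
Quorum: 13 present (interested directors count toward quorum); quorum is 13. Satisfied.
Vote: the indemnification of a former officer requires three-fourths of the disinterested directors present (13 − 2 = 11). 3/4 of 11 = 8.25, rounded up to 9, so 9 affirmative votes are needed; 8 voted in favor. Not satisfied.

Invalid — vote requirement not satisfied.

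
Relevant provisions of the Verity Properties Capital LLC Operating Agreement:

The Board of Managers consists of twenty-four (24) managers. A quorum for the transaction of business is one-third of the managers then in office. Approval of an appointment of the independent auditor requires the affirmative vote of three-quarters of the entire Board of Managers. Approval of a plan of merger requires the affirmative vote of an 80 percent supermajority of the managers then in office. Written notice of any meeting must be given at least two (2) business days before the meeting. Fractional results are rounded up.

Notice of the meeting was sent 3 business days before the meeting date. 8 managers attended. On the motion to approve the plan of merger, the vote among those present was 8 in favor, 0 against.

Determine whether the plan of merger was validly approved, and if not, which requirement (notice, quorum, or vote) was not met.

Notice: 3 business days given; 2 required (3 ≥ 2). Satisfied.
Quorum: 8 present; quorum is 8. Satisfied.
Vote: the plan of merger requires four-fifths of the managers then in office (24). 4/5 of 24 = 19.20, rounded up to 20, so 20 affirmative votes are needed; 8 voted in favor. Not satisfied.

Invalid — vote requirement not satisfied.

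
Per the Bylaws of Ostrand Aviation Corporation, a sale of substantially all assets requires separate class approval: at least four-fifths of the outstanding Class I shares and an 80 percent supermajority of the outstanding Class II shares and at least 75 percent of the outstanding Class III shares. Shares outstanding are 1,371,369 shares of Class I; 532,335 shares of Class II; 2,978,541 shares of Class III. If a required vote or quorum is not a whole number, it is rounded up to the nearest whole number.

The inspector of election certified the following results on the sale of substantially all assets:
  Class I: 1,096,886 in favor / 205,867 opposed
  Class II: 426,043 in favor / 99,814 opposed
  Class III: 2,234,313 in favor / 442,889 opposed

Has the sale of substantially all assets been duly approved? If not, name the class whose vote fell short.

Not approved — the Class I shares did not give the required vote.

Class I: 4/5 of 1371369 = 1097095.20, rounded up to 1097096; 1,097,096 required, 1,096,886 in favor — not approved.
Class II: 4/5 of 532335 = 425868; 425,868 required, 426,043 in favor — approved.
Class III: 3/4 of 2978541 = 2233905.75, rounded up to 2233906; 2,233,906 required, 2,234,313 in favor — approved.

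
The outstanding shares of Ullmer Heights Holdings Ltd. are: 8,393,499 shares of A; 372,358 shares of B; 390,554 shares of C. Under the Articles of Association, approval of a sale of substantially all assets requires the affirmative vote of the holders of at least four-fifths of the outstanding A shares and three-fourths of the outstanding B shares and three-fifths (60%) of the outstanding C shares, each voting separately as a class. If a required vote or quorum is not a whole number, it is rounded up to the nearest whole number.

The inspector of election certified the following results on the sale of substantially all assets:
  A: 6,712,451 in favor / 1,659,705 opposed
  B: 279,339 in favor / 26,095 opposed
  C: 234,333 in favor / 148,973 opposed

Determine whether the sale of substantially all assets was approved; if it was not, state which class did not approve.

Not approved — the A shares did not give the required vote.

A: 4/5 of 8393499 = 6714799.20, rounded up to 6714800; 6,714,800 required, 6,712,451 in favor — not approved.
B: 3/4 of 372358 = 279268.50, rounded up to 279269; 279,269 required, 279,339 in favor — approved.
C: 3/5 of 390554 = 234332.40, rounded up to 234333; 234,333 required, 234,333 in favor — approved.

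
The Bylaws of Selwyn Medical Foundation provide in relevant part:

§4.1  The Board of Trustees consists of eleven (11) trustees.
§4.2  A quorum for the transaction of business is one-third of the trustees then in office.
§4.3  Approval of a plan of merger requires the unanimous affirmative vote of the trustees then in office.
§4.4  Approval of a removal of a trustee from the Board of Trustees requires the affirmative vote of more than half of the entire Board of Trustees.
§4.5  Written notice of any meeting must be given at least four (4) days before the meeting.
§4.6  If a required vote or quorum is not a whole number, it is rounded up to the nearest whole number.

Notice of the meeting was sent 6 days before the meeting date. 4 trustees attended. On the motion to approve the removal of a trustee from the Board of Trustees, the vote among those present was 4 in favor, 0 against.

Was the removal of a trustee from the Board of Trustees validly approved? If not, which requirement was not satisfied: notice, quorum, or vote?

Invalid — vote requirement not satisfied.

Notice: 6 days given; 4 required (6 ≥ 4). Satisfied.
Quorum: 4 present; quorum is 4. Satisfied.
Vote: the removal of a trustee from the Board of Trustees requires a majority of the entire Board of Trustees (11). A majority of 11 is 6, so 6 affirmative votes are needed; 4 voted in favor. Not satisfied.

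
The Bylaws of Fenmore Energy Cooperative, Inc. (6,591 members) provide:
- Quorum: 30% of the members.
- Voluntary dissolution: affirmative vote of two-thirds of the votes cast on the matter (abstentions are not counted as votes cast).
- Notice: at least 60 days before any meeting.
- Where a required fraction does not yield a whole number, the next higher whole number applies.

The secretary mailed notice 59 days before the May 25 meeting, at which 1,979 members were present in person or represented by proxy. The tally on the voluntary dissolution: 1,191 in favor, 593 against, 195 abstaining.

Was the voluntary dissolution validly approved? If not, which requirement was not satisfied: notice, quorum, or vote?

Invalid — notice requirement not satisfied.

Notice: 59 days given; 60 required. Not satisfied.
Quorum: 30% of 6,591 = 1,977.30, rounded up to 1,978; 1,979 present. Satisfied.
Vote: requires two-thirds of the votes cast (1,979 − 195 abstaining = 1,784); 2/3 of 1784 = 1189.33, rounded up to 1190, so 1,190 needed; 1,191 in favor. Satisfied.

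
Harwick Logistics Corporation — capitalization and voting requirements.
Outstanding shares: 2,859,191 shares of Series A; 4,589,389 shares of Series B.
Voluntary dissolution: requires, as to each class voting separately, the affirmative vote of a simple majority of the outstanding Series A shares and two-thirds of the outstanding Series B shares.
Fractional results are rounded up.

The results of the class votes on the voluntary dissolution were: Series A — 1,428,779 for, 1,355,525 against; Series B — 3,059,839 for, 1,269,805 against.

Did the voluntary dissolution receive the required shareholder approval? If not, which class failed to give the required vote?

Not approved — the Series A shares did not give the required vote.

Series A: a majority of 2859191 is 1429596; 1,429,596 required, 1,428,779 in favor — not approved.
Series B: 2/3 of 4589389 = 3059592.67, rounded up to 3059593; 3,059,593 required, 3,059,839 in favor — approved.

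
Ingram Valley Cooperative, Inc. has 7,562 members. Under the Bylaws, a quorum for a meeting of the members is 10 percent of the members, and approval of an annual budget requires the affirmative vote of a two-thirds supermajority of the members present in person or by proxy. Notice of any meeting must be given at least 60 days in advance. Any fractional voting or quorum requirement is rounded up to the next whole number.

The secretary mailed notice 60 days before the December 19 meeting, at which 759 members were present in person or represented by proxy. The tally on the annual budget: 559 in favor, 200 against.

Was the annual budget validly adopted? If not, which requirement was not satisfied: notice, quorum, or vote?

Valid — all requirements satisfied.

Notice: 60 days given; 60 required. Satisfied.
Quorum: 10% of 7,562 = 756.20, rounded up to 757; 759 present. Satisfied.
Vote: requires two-thirds of those present (759); 2/3 of 759 = 506, so 506 needed; 559 in favor. Satisfied.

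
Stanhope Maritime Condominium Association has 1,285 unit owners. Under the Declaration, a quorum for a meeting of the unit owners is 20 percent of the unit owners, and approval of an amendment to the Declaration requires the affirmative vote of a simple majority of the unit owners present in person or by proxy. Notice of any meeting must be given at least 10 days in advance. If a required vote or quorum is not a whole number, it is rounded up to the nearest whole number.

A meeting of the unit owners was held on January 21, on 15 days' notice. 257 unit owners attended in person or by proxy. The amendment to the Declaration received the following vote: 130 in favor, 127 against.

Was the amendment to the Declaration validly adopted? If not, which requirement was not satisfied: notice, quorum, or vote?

Valid — all requirements satisfied.

Notice: 15 days given; 10 required. Satisfied.
Quorum: 20% of 1,285 = 257; 257 present. Satisfied.
Vote: requires a majority of those present (257); a majority of 257 is 129, so 129 needed; 130 in favor. Satisfied.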